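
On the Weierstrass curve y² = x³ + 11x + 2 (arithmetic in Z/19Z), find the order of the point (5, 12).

12

2P: tangent at (5, 12): λ = (3·5² + 11)/(2·12) ≡ 10/5. 5⁻¹ ≡ 4 (mod 19), so λ ≡ 10·4 ≡ 2.
  x = λ² - 5 - 5 = 4 - 10 ≡ 13; y = λ·(5 - 13) - 12 ≡ 10. → (13, 10)
3P: (13, 10) + (5, 12). λ = (12 - 10)/(5 - 13) ≡ 2/11 mod 19. 11⁻¹ ≡ 7 (mod 19), so λ ≡ 14.
  x = λ² - 13 - 5 = 196 - 18 ≡ 7; y = λ·(13 - 7) - 10 ≡ 17. → (7, 17)
4P: (7, 17) + (5, 12). λ = (12 - 17)/(5 - 7) ≡ 14/17 mod 19. 17⁻¹ ≡ 9 (mod 19), so λ ≡ 12.
  x = λ² - 7 - 5 = 144 - 12 ≡ 18; y = λ·(7 - 18) - 17 ≡ 3. → (18, 3)
5P: (18, 3) + (5, 12). λ = (12 - 3)/(5 - 18) ≡ 9/6 mod 19. 6⁻¹ ≡ 16 (mod 19) since 6·16 = 96 ≡ 1, so λ ≡ 11.
  x = λ² - 18 - 5 = 121 - 23 ≡ 3; y = λ·(18 - 3) - 3 ≡ 10. → (3, 10)
6P: (3, 10) + (5, 12). λ = (12 - 10)/(5 - 3) ≡ 2/2 mod 19. 2⁻¹ ≡ 10 (mod 19) since 2·10 = 20 ≡ 1, so λ ≡ 1.
  x = λ² - 3 - 5 = 1 - 8 ≡ 12; y = λ·(3 - 12) - 10 ≡ 0. → (12, 0)
7P: (12, 0) + (5, 12). λ = (12 - 0)/(5 - 12) ≡ 12/12 mod 19. 12⁻¹ ≡ 8 (mod 19), so λ ≡ 1.
  x = λ² - 12 - 5 = 1 - 17 ≡ 3; y = λ·(12 - 3) - 0 ≡ 9. → (3, 9)
8P: (3, 9) + (5, 12). λ = (12 - 9)/(5 - 3) ≡ 3/2 mod 19. 2⁻¹ ≡ 10 (mod 19), so λ ≡ 11.
  x = λ² - 3 - 5 = 121 - 8 ≡ 18; y = λ·(3 - 18) - 9 ≡ 16. → (18, 16)
9P: (18, 16) + (5, 12). λ = (12 - 16)/(5 - 18) ≡ 15/6 mod 19. 6⁻¹ ≡ 16 (mod 19), so λ ≡ 12.
  x = λ² - 18 - 5 = 144 - 23 ≡ 7; y = λ·(18 - 7) - 16 ≡ 2. → (7, 2)
10P: (7, 2) + (5, 12). λ = (12 - 2)/(5 - 7) ≡ 10/17 mod 19. 17⁻¹ ≡ 9 (mod 19), so λ ≡ 14.
  x = λ² - 7 - 5 = 196 - 12 ≡ 13; y = λ·(7 - 13) - 2 ≡ 9. → (13, 9)
11P: (13, 9) + (5, 12). λ = (12 - 9)/(5 - 13) ≡ 3/11 mod 19. 11⁻¹ ≡ 7 (mod 19) since 11·7 = 77 ≡ 1, so λ ≡ 2.
  x = λ² - 13 - 5 = 4 - 18 ≡ 5; y = λ·(13 - 5) - 9 ≡ 7. → (5, 7)
12P: (5, 7) + (5, 12): same x and y₁ ≡ -y₂, so the sum is ∞.
12P = ∞, so the order is 12.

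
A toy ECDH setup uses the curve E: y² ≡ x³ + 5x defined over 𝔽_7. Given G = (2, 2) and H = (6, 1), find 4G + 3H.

(6, 6)

First 4G:
Double-and-add on 4 = (100)₂. Start with G = (2, 2) for the leading 1-bit.
double: tangent at (2, 2): λ = (3·2² + 5)/(2·2) ≡ 3/4. 4⁻¹ ≡ 2 (mod 7), so λ ≡ 3·2 ≡ 6.
  x = λ² - 2 - 2 = 36 - 4 ≡ 4; y = λ·(2 - 4) - 2 ≡ 0. → (4, 0)
double: (4, 0) + (4, 0): same x and y₁ ≡ -y₂, so the sum is O.
4G = O.
Next 3H:
Repeated addition: build up to 3H.
2H: tangent at (6, 1): λ = (3·6² + 5)/(2·1) ≡ 1/2. 2⁻¹ ≡ 4 (mod 7), so λ ≡ 1·4 ≡ 4.
  x = λ² - 6 - 6 = 16 - 12 ≡ 4; y = λ·(6 - 4) - 1 ≡ 0. → (4, 0)
3H: (4, 0) + (6, 1). λ = (1 - 0)/(6 - 4) ≡ 1/2 mod 7. 2⁻¹ ≡ 4 (mod 7) since 2·4 = 8 ≡ 1, so λ ≡ 4.
  x = λ² - 4 - 6 = 16 - 10 ≡ 6; y = λ·(4 - 6) - 0 ≡ 6. → (6, 6)
3H = (6, 6).
Finally 4G + 3H:
O + (6, 6) = (6, 6) (identity).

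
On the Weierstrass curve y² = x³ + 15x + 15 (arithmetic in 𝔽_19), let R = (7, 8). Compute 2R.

tangent at (7, 8): λ = (3·7² + 15)/(2·8) ≡ 10/16. 16⁻¹ ≡ 6 (mod 19) since 16·6 = 96 ≡ 1, so λ ≡ 10·6 ≡ 3.
  x = λ² - 7 - 7 = 9 - 14 ≡ 14; y = λ·(7 - 14) - 8 ≡ 9. → (14, 9)

(14, 9)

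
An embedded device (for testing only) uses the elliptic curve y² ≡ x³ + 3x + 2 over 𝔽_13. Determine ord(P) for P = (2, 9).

2P: tangent at (2, 9): λ = (3·2² + 3)/(2·9) ≡ 2/5. 5⁻¹ ≡ 8 (mod 13), so λ ≡ 2·8 ≡ 3.
  x = λ² - 2 - 2 = 9 - 4 ≡ 5; y = λ·(2 - 5) - 9 ≡ 8. → (5, 8)
3P: (5, 8) + (2, 9). λ = (9 - 8)/(2 - 5) ≡ 1/10 mod 13. 10⁻¹ ≡ 4 (mod 13), so λ ≡ 4.
  x = λ² - 5 - 2 = 16 - 7 ≡ 9; y = λ·(5 - 9) - 8 ≡ 2. → (9, 2)
4P: (9, 2) + (2, 9). λ = (9 - 2)/(2 - 9) ≡ 7/6 mod 13. 6⁻¹ ≡ 11 (mod 13) since 6·11 = 66 ≡ 1, so λ ≡ 12.
  x = λ² - 9 - 2 = 144 - 11 ≡ 3; y = λ·(9 - 3) - 2 ≡ 5. → (3, 5)
5P: (3, 5) + (2, 9). λ = (9 - 5)/(2 - 3) ≡ 4/12 mod 13. 12⁻¹ ≡ 12 (mod 13) since 12·12 = 144 ≡ 1, so λ ≡ 9.
  x = λ² - 3 - 2 = 81 - 5 ≡ 11; y = λ·(3 - 11) - 5 ≡ 1. → (11, 1)
6P: (11, 1) + (2, 9). λ = (9 - 1)/(2 - 11) ≡ 8/4 mod 13. 4⁻¹ ≡ 10 (mod 13) since 4·10 = 40 ≡ 1, so λ ≡ 2.
  x = λ² - 11 - 2 = 4 - 13 ≡ 4; y = λ·(11 - 4) - 1 ≡ 0. → (4, 0)
7P: (4, 0) + (2, 9). λ = (9 - 0)/(2 - 4) ≡ 9/11 mod 13. 11⁻¹ ≡ 6 (mod 13), so λ ≡ 2.
  x = λ² - 4 - 2 = 4 - 6 ≡ 11; y = λ·(4 - 11) - 0 ≡ 12. → (11, 12)
8P: (11, 12) + (2, 9). λ = (9 - 12)/(2 - 11) ≡ 10/4 mod 13. 4⁻¹ ≡ 10 (mod 13), so λ ≡ 9.
  x = λ² - 11 - 2 = 81 - 13 ≡ 3; y = λ·(11 - 3) - 12 ≡ 8. → (3, 8)
9P: (3, 8) + (2, 9). λ = (9 - 8)/(2 - 3) ≡ 1/12 mod 13. 12⁻¹ ≡ 12 (mod 13) since 12·12 = 144 ≡ 1, so λ ≡ 12.
  x = λ² - 3 - 2 = 144 - 5 ≡ 9; y = λ·(3 - 9) - 8 ≡ 11. → (9, 11)
10P: (9, 11) + (2, 9). λ = (9 - 11)/(2 - 9) ≡ 11/6 mod 13. 6⁻¹ ≡ 11 (mod 13) since 6·11 = 66 ≡ 1, so λ ≡ 4.
  x = λ² - 9 - 2 = 16 - 11 ≡ 5; y = λ·(9 - 5) - 11 ≡ 5. → (5, 5)
11P: (5, 5) + (2, 9). λ = (9 - 5)/(2 - 5) ≡ 4/10 mod 13. 10⁻¹ ≡ 4 (mod 13) since 10·4 = 40 ≡ 1, so λ ≡ 3.
  x = λ² - 5 - 2 = 9 - 7 ≡ 2; y = λ·(5 - 2) - 5 ≡ 4. → (2, 4)
12P: (2, 4) + (2, 9): same x and y₁ ≡ -y₂, so the sum is O.
12P = O, so the order is 12.

12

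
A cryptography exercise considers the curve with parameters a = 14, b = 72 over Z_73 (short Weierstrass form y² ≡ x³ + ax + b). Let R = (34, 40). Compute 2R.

(70, 21)

tangent at (34, 40): λ = (3·34² + 14)/(2·40) ≡ 51/7. 7⁻¹ ≡ 21 (mod 73), so λ ≡ 51·21 ≡ 49.
  x = λ² - 34 - 34 = 2401 - 68 ≡ 70; y = λ·(34 - 70) - 40 ≡ 21. → (70, 21)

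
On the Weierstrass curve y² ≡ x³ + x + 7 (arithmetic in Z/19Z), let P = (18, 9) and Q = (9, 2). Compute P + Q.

(18, 9) + (9, 2). λ = (2 - 9)/(9 - 18) ≡ 12/10 mod 19. 10⁻¹ ≡ 2 (mod 19) since 10·2 = 20 ≡ 1, so λ ≡ 5.
  x = λ² - 18 - 9 = 25 - 27 ≡ 17; y = λ·(18 - 17) - 9 ≡ 15. → (17, 15)

(17, 15)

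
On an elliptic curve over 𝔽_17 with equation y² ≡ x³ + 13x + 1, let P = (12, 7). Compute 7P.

Double-and-add on 7 = (111)₂. Start with P = (12, 7) for the leading 1-bit.
double: tangent at (12, 7): λ = (3·12² + 13)/(2·7) ≡ 3/14. 14⁻¹ ≡ 11 (mod 17), so λ ≡ 3·11 ≡ 16.
  x = λ² - 12 - 12 = 256 - 24 ≡ 11; y = λ·(12 - 11) - 7 ≡ 9. → (11, 9)
add P: (11, 9) + (12, 7). λ = (7 - 9)/(12 - 11) ≡ 15/1 mod 17. 1⁻¹ ≡ 1 (mod 17), so λ ≡ 15.
  x = λ² - 11 - 12 = 225 - 23 ≡ 15; y = λ·(11 - 15) - 9 ≡ 16. → (15, 16)
double: tangent at (15, 16): λ = (3·15² + 13)/(2·16) ≡ 8/15. 15⁻¹ ≡ 8 (mod 17), so λ ≡ 8·8 ≡ 13.
  x = λ² - 15 - 15 = 169 - 30 ≡ 3; y = λ·(15 - 3) - 16 ≡ 4. → (3, 4)
add P: (3, 4) + (12, 7). λ = (7 - 4)/(12 - 3) ≡ 3/9 mod 17. 9⁻¹ ≡ 2 (mod 17), so λ ≡ 6.
  x = λ² - 3 - 12 = 36 - 15 ≡ 4; y = λ·(3 - 4) - 4 ≡ 7. → (4, 7)

(4, 7)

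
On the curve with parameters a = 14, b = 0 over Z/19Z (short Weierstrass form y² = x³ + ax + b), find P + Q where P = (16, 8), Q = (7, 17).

(16, 8) + (7, 17). λ = (17 - 8)/(7 - 16) ≡ 9/10 mod 19. 10⁻¹ ≡ 2 (mod 19), so λ ≡ 18.
  x = λ² - 16 - 7 = 324 - 23 ≡ 16; y = λ·(16 - 16) - 8 ≡ 11. → (16, 11)

(16, 11)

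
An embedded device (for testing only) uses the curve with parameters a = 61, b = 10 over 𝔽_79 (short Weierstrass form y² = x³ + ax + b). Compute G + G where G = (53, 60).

(61, 43)

tangent at (53, 60): λ = (3·53² + 61)/(2·60) ≡ 35/41. 41⁻¹ ≡ 27 (mod 79), so λ ≡ 35·27 ≡ 76.
  x = λ² - 53 - 53 = 5776 - 106 ≡ 61; y = λ·(53 - 61) - 60 ≡ 43. → (61, 43)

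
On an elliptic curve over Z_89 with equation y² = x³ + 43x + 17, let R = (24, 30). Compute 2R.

(23, 1)

tangent at (24, 30): λ = (3·24² + 43)/(2·30) ≡ 80/60. 60⁻¹ ≡ 46 (mod 89) since 60·46 = 2760 ≡ 1, so λ ≡ 80·46 ≡ 31.
  x = λ² - 24 - 24 = 961 - 48 ≡ 23; y = λ·(24 - 23) - 30 ≡ 1. → (23, 1)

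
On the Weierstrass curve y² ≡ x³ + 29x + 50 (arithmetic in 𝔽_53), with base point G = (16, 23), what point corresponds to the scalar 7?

Repeated addition: build up to 7G.
2G: tangent at (16, 23): λ = (3·16² + 29)/(2·23) ≡ 2/46. 46⁻¹ ≡ 15 (mod 53), so λ ≡ 2·15 ≡ 30.
  x = λ² - 16 - 16 = 900 - 32 ≡ 20; y = λ·(16 - 20) - 23 ≡ 16. → (20, 16)
3G: (20, 16) + (16, 23). λ = (23 - 16)/(16 - 20) ≡ 7/49 mod 53. 49⁻¹ ≡ 13 (mod 53) since 49·13 = 637 ≡ 1, so λ ≡ 38.
  x = λ² - 20 - 16 = 1444 - 36 ≡ 30; y = λ·(20 - 30) - 16 ≡ 28. → (30, 28)
4G: (30, 28) + (16, 23). λ = (23 - 28)/(16 - 30) ≡ 48/39 mod 53. 39⁻¹ ≡ 34 (mod 53), so λ ≡ 42.
  x = λ² - 30 - 16 = 1764 - 46 ≡ 22; y = λ·(30 - 22) - 28 ≡ 43. → (22, 43)
5G: (22, 43) + (16, 23). λ = (23 - 43)/(16 - 22) ≡ 33/47 mod 53. 47⁻¹ ≡ 44 (mod 53) since 47·44 = 2068 ≡ 1, so λ ≡ 21.
  x = λ² - 22 - 16 = 441 - 38 ≡ 32; y = λ·(22 - 32) - 43 ≡ 12. → (32, 12)
6G: (32, 12) + (16, 23). λ = (23 - 12)/(16 - 32) ≡ 11/37 mod 53. 37⁻¹ ≡ 43 (mod 53), so λ ≡ 49.
  x = λ² - 32 - 16 = 2401 - 48 ≡ 21; y = λ·(32 - 21) - 12 ≡ 50. → (21, 50)
7G: (21, 50) + (16, 23). λ = (23 - 50)/(16 - 21) ≡ 26/48 mod 53. 48⁻¹ ≡ 21 (mod 53), so λ ≡ 16.
  x = λ² - 21 - 16 = 256 - 37 ≡ 7; y = λ·(21 - 7) - 50 ≡ 15. → (7, 15)

(7, 15)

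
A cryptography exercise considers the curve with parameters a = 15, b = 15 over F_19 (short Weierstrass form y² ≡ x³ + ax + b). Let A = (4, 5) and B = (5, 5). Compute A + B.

(10, 14)

(4, 5) + (5, 5). λ = (5 - 5)/(5 - 4) ≡ 0/1 mod 19. 1⁻¹ ≡ 1 (mod 19), so λ ≡ 0.
  x = λ² - 4 - 5 = 0 - 9 ≡ 10; y = λ·(4 - 10) - 5 ≡ 14. → (10, 14)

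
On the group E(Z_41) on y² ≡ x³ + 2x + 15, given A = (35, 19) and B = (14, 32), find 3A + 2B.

(14, 9)

First 3A:
Repeated addition: build up to 3A.
2A: tangent at (35, 19): λ = (3·35² + 2)/(2·19) ≡ 28/38. 38⁻¹ ≡ 27 (mod 41), so λ ≡ 28·27 ≡ 18.
  x = λ² - 35 - 35 = 324 - 70 ≡ 8; y = λ·(35 - 8) - 19 ≡ 16. → (8, 16)
3A: (8, 16) + (35, 19). λ = (19 - 16)/(35 - 8) ≡ 3/27 mod 41. 27⁻¹ ≡ 38 (mod 41), so λ ≡ 32.
  x = λ² - 8 - 35 = 1024 - 43 ≡ 38; y = λ·(8 - 38) - 16 ≡ 8. → (38, 8)
3A = (38, 8).
Next 2B:
Repeated addition: build up to 2B.
2B: tangent at (14, 32): λ = (3·14² + 2)/(2·32) ≡ 16/23. 23⁻¹ ≡ 25 (mod 41), so λ ≡ 16·25 ≡ 31.
  x = λ² - 14 - 14 = 961 - 28 ≡ 31; y = λ·(14 - 31) - 32 ≡ 15. → (31, 15)
2B = (31, 15).
Finally 3A + 2B:
(38, 8) + (31, 15). λ = (15 - 8)/(31 - 38) ≡ 7/34 mod 41. 34⁻¹ ≡ 35 (mod 41), so λ ≡ 40.
  x = λ² - 38 - 31 = 1600 - 69 ≡ 14; y = λ·(38 - 14) - 8 ≡ 9. → (14, 9)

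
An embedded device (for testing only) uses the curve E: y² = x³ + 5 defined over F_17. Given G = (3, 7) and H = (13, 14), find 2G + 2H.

(4, 1)

First 2G:
Repeated addition: build up to 2G.
2G: tangent at (3, 7): λ = (3·3² + 0)/(2·7) ≡ 10/14. 14⁻¹ ≡ 11 (mod 17) since 14·11 = 154 ≡ 1, so λ ≡ 10·11 ≡ 8.
  x = λ² - 3 - 3 = 64 - 6 ≡ 7; y = λ·(3 - 7) - 7 ≡ 12. → (7, 12)
2G = (7, 12).
Next 2H:
Repeated addition: build up to 2H.
2H: tangent at (13, 14): λ = (3·13² + 0)/(2·14) ≡ 14/11. 11⁻¹ ≡ 14 (mod 17) since 11·14 = 154 ≡ 1, so λ ≡ 14·14 ≡ 9.
  x = λ² - 13 - 13 = 81 - 26 ≡ 4; y = λ·(13 - 4) - 14 ≡ 16. → (4, 16)
2H = (4, 16).
Finally 2G + 2H:
(7, 12) + (4, 16). λ = (16 - 12)/(4 - 7) ≡ 4/14 mod 17. 14⁻¹ ≡ 11 (mod 17), so λ ≡ 10.
  x = λ² - 7 - 4 = 100 - 11 ≡ 4; y = λ·(7 - 4) - 12 ≡ 1. → (4, 1)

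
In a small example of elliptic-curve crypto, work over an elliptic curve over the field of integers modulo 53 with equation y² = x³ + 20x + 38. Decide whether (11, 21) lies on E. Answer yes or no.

y² = 21² ≡ 17; x³ + 20x + 38 = 1589 ≡ 52 (mod 53). 17 ≠ 52.

no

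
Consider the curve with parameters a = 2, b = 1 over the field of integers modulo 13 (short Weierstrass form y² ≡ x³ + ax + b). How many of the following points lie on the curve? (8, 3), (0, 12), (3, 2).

(8, 3): 3² ≡ 9, rhs ≡ 9 → on.
(0, 12): 12² ≡ 1, rhs ≡ 1 → on.
(3, 2): 2² ≡ 4, rhs ≡ 8 → off.

2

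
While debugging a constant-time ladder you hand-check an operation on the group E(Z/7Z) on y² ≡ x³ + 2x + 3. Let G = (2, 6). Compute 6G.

O

Double-and-add on 6 = (110)₂. Start with G = (2, 6) for the leading 1-bit.
double: tangent at (2, 6): λ = (3·2² + 2)/(2·6) ≡ 0/5. 5⁻¹ ≡ 3 (mod 7) since 5·3 = 15 ≡ 1, so λ ≡ 0·3 ≡ 0.
  x = λ² - 2 - 2 = 0 - 4 ≡ 3; y = λ·(2 - 3) - 6 ≡ 1. → (3, 1)
add G: (3, 1) + (2, 6). λ = (6 - 1)/(2 - 3) ≡ 5/6 mod 7. 6⁻¹ ≡ 6 (mod 7), so λ ≡ 2.
  x = λ² - 3 - 2 = 4 - 5 ≡ 6; y = λ·(3 - 6) - 1 ≡ 0. → (6, 0)
double: (6, 0) + (6, 0): same x and y₁ ≡ -y₂, so the sum is O.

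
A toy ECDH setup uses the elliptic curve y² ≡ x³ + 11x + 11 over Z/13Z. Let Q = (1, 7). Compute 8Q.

Repeated addition: build up to 8Q.
2Q: tangent at (1, 7): λ = (3·1² + 11)/(2·7) ≡ 1/1. 1⁻¹ ≡ 1 (mod 13) since 1·1 = 1 ≡ 1, so λ ≡ 1·1 ≡ 1.
  x = λ² - 1 - 1 = 1 - 2 ≡ 12; y = λ·(1 - 12) - 7 ≡ 8. → (12, 8)
3Q: (12, 8) + (1, 7). λ = (7 - 8)/(1 - 12) ≡ 12/2 mod 13. 2⁻¹ ≡ 7 (mod 13) since 2·7 = 14 ≡ 1, so λ ≡ 6.
  x = λ² - 12 - 1 = 36 - 13 ≡ 10; y = λ·(12 - 10) - 8 ≡ 4. → (10, 4)
4Q: (10, 4) + (1, 7). λ = (7 - 4)/(1 - 10) ≡ 3/4 mod 13. 4⁻¹ ≡ 10 (mod 13) since 4·10 = 40 ≡ 1, so λ ≡ 4.
  x = λ² - 10 - 1 = 16 - 11 ≡ 5; y = λ·(10 - 5) - 4 ≡ 3. → (5, 3)
5Q: (5, 3) + (1, 7). λ = (7 - 3)/(1 - 5) ≡ 4/9 mod 13. 9⁻¹ ≡ 3 (mod 13) since 9·3 = 27 ≡ 1, so λ ≡ 12.
  x = λ² - 5 - 1 = 144 - 6 ≡ 8; y = λ·(5 - 8) - 3 ≡ 0. → (8, 0)
6Q: (8, 0) + (1, 7). λ = (7 - 0)/(1 - 8) ≡ 7/6 mod 13. 6⁻¹ ≡ 11 (mod 13) since 6·11 = 66 ≡ 1, so λ ≡ 12.
  x = λ² - 8 - 1 = 144 - 9 ≡ 5; y = λ·(8 - 5) - 0 ≡ 10. → (5, 10)
7Q: (5, 10) + (1, 7). λ = (7 - 10)/(1 - 5) ≡ 10/9 mod 13. 9⁻¹ ≡ 3 (mod 13), so λ ≡ 4.
  x = λ² - 5 - 1 = 16 - 6 ≡ 10; y = λ·(5 - 10) - 10 ≡ 9. → (10, 9)
8Q: (10, 9) + (1, 7). λ = (7 - 9)/(1 - 10) ≡ 11/4 mod 13. 4⁻¹ ≡ 10 (mod 13) since 4·10 = 40 ≡ 1, so λ ≡ 6.
  x = λ² - 10 - 1 = 36 - 11 ≡ 12; y = λ·(10 - 12) - 9 ≡ 5. → (12, 5)

(12, 5)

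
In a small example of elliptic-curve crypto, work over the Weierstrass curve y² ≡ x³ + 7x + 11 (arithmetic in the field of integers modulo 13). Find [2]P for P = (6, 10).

(4, 8)

tangent at (6, 10): λ = (3·6² + 7)/(2·10) ≡ 11/7. 7⁻¹ ≡ 2 (mod 13) since 7·2 = 14 ≡ 1, so λ ≡ 11·2 ≡ 9.
  x = λ² - 6 - 6 = 81 - 12 ≡ 4; y = λ·(6 - 4) - 10 ≡ 8. → (4, 8)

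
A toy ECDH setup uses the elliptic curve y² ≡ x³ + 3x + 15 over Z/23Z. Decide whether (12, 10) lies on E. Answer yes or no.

y² = 10² ≡ 8; x³ + 3x + 15 = 1779 ≡ 8 (mod 23). 8 = 8.

yes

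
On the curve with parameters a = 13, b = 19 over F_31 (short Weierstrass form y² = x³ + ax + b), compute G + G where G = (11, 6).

(16, 13)

tangent at (11, 6): λ = (3·11² + 13)/(2·6) ≡ 4/12. 12⁻¹ ≡ 13 (mod 31) since 12·13 = 156 ≡ 1, so λ ≡ 4·13 ≡ 21.
  x = λ² - 11 - 11 = 441 - 22 ≡ 16; y = λ·(11 - 16) - 6 ≡ 13. → (16, 13)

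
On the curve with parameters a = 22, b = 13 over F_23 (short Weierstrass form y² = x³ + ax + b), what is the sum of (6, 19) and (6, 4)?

O

The two points share x = 6 and their y-coordinates satisfy 19 + 4 ≡ 0 (mod 23), so they are inverses. Their sum is the point at infinity.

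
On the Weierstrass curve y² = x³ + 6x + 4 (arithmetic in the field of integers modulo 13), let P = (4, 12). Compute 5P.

Double-and-add on 5 = (101)₂. Start with P = (4, 12) for the leading 1-bit.
double: tangent at (4, 12): λ = (3·4² + 6)/(2·12) ≡ 2/11. 11⁻¹ ≡ 6 (mod 13) since 11·6 = 66 ≡ 1, so λ ≡ 2·6 ≡ 12.
  x = λ² - 4 - 4 = 144 - 8 ≡ 6; y = λ·(4 - 6) - 12 ≡ 3. → (6, 3)
double: tangent at (6, 3): λ = (3·6² + 6)/(2·3) ≡ 10/6. 6⁻¹ ≡ 11 (mod 13), so λ ≡ 10·11 ≡ 6.
  x = λ² - 6 - 6 = 36 - 12 ≡ 11; y = λ·(6 - 11) - 3 ≡ 6. → (11, 6)
add P: (11, 6) + (4, 12). λ = (12 - 6)/(4 - 11) ≡ 6/6 mod 13. 6⁻¹ ≡ 11 (mod 13) since 6·11 = 66 ≡ 1, so λ ≡ 1.
  x = λ² - 11 - 4 = 1 - 15 ≡ 12; y = λ·(11 - 12) - 6 ≡ 6. → (12, 6)

(12, 6)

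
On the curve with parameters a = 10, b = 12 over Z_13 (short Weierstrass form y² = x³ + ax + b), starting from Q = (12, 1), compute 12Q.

(3, 2)

Repeated addition: build up to 12Q.
2Q: tangent at (12, 1): λ = (3·12² + 10)/(2·1) ≡ 0/2. 2⁻¹ ≡ 7 (mod 13) since 2·7 = 14 ≡ 1, so λ ≡ 0·7 ≡ 0.
  x = λ² - 12 - 12 = 0 - 24 ≡ 2; y = λ·(12 - 2) - 1 ≡ 12. → (2, 12)
3Q: (2, 12) + (12, 1). λ = (1 - 12)/(12 - 2) ≡ 2/10 mod 13. 10⁻¹ ≡ 4 (mod 13), so λ ≡ 8.
  x = λ² - 2 - 12 = 64 - 14 ≡ 11; y = λ·(2 - 11) - 12 ≡ 7. → (11, 7)
4Q: (11, 7) + (12, 1). λ = (1 - 7)/(12 - 11) ≡ 7/1 mod 13. 1⁻¹ ≡ 1 (mod 13), so λ ≡ 7.
  x = λ² - 11 - 12 = 49 - 23 ≡ 0; y = λ·(11 - 0) - 7 ≡ 5. → (0, 5)
5Q: (0, 5) + (12, 1). λ = (1 - 5)/(12 - 0) ≡ 9/12 mod 13. 12⁻¹ ≡ 12 (mod 13), so λ ≡ 4.
  x = λ² - 0 - 12 = 16 - 12 ≡ 4; y = λ·(0 - 4) - 5 ≡ 5. → (4, 5)
6Q: (4, 5) + (12, 1). λ = (1 - 5)/(12 - 4) ≡ 9/8 mod 13. 8⁻¹ ≡ 5 (mod 13), so λ ≡ 6.
  x = λ² - 4 - 12 = 36 - 16 ≡ 7; y = λ·(4 - 7) - 5 ≡ 3. → (7, 3)
7Q: (7, 3) + (12, 1). λ = (1 - 3)/(12 - 7) ≡ 11/5 mod 13. 5⁻¹ ≡ 8 (mod 13) since 5·8 = 40 ≡ 1, so λ ≡ 10.
  x = λ² - 7 - 12 = 100 - 19 ≡ 3; y = λ·(7 - 3) - 3 ≡ 11. → (3, 11)
8Q: (3, 11) + (12, 1). λ = (1 - 11)/(12 - 3) ≡ 3/9 mod 13. 9⁻¹ ≡ 3 (mod 13), so λ ≡ 9.
  x = λ² - 3 - 12 = 81 - 15 ≡ 1; y = λ·(3 - 1) - 11 ≡ 7. → (1, 7)
9Q: (1, 7) + (12, 1). λ = (1 - 7)/(12 - 1) ≡ 7/11 mod 13. 11⁻¹ ≡ 6 (mod 13) since 11·6 = 66 ≡ 1, so λ ≡ 3.
  x = λ² - 1 - 12 = 9 - 13 ≡ 9; y = λ·(1 - 9) - 7 ≡ 8. → (9, 8)
10Q: (9, 8) + (12, 1). λ = (1 - 8)/(12 - 9) ≡ 6/3 mod 13. 3⁻¹ ≡ 9 (mod 13), so λ ≡ 2.
  x = λ² - 9 - 12 = 4 - 21 ≡ 9; y = λ·(9 - 9) - 8 ≡ 5. → (9, 5)
11Q: (9, 5) + (12, 1). λ = (1 - 5)/(12 - 9) ≡ 9/3 mod 13. 3⁻¹ ≡ 9 (mod 13), so λ ≡ 3.
  x = λ² - 9 - 12 = 9 - 21 ≡ 1; y = λ·(9 - 1) - 5 ≡ 6. → (1, 6)
12Q: (1, 6) + (12, 1). λ = (1 - 6)/(12 - 1) ≡ 8/11 mod 13. 11⁻¹ ≡ 6 (mod 13), so λ ≡ 9.
  x = λ² - 1 - 12 = 81 - 13 ≡ 3; y = λ·(1 - 3) - 6 ≡ 2. → (3, 2)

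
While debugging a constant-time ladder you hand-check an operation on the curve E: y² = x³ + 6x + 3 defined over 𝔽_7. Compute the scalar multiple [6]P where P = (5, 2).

Repeated addition: build up to 6P.
2P: tangent at (5, 2): λ = (3·5² + 6)/(2·2) ≡ 4/4. 4⁻¹ ≡ 2 (mod 7), so λ ≡ 4·2 ≡ 1.
  x = λ² - 5 - 5 = 1 - 10 ≡ 5; y = λ·(5 - 5) - 2 ≡ 5. → (5, 5)
3P: (5, 5) + (5, 2): same x and y₁ ≡ -y₂, so the sum is the point at infinity.
4P: the point at infinity + (5, 2) = (5, 2) (identity).
5P: tangent at (5, 2): λ = (3·5² + 6)/(2·2) ≡ 4/4. 4⁻¹ ≡ 2 (mod 7) since 4·2 = 8 ≡ 1, so λ ≡ 4·2 ≡ 1.
  x = λ² - 5 - 5 = 1 - 10 ≡ 5; y = λ·(5 - 5) - 2 ≡ 5. → (5, 5)
6P: (5, 5) + (5, 2): same x and y₁ ≡ -y₂, so the sum is the point at infinity.

O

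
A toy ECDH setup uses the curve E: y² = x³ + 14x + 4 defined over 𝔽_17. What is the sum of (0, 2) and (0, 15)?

The two points share x = 0 and their y-coordinates satisfy 2 + 15 ≡ 0 (mod 17), so they are inverses. Their sum is 𝒪.

O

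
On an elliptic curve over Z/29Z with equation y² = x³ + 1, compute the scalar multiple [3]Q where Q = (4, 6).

(8, 22)

Repeated addition: build up to 3Q.
2Q: tangent at (4, 6): λ = (3·4² + 0)/(2·6) ≡ 19/12. 12⁻¹ ≡ 17 (mod 29), so λ ≡ 19·17 ≡ 4.
  x = λ² - 4 - 4 = 16 - 8 ≡ 8; y = λ·(4 - 8) - 6 ≡ 7. → (8, 7)
3Q: (8, 7) + (4, 6). λ = (6 - 7)/(4 - 8) ≡ 28/25 mod 29. 25⁻¹ ≡ 7 (mod 29), so λ ≡ 22.
  x = λ² - 8 - 4 = 484 - 12 ≡ 8; y = λ·(8 - 8) - 7 ≡ 22. → (8, 22)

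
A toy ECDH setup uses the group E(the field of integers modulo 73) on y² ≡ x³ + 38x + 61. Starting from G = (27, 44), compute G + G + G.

(52, 21)

Repeated addition: build up to 3G.
2G: tangent at (27, 44): λ = (3·27² + 38)/(2·44) ≡ 35/15. 15⁻¹ ≡ 39 (mod 73), so λ ≡ 35·39 ≡ 51.
  x = λ² - 27 - 27 = 2601 - 54 ≡ 65; y = λ·(27 - 65) - 44 ≡ 62. → (65, 62)
3G: (65, 62) + (27, 44). λ = (44 - 62)/(27 - 65) ≡ 55/35 mod 73. 35⁻¹ ≡ 48 (mod 73), so λ ≡ 12.
  x = λ² - 65 - 27 = 144 - 92 ≡ 52; y = λ·(65 - 52) - 62 ≡ 21. → (52, 21)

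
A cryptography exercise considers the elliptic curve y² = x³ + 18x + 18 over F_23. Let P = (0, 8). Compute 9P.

(4, 19)

Double-and-add on 9 = (1001)₂. Start with P = (0, 8) for the leading 1-bit.
double: tangent at (0, 8): λ = (3·0² + 18)/(2·8) ≡ 18/16. 16⁻¹ ≡ 13 (mod 23), so λ ≡ 18·13 ≡ 4.
  x = λ² - 0 - 0 = 16 - 0 ≡ 16; y = λ·(0 - 16) - 8 ≡ 20. → (16, 20)
double: tangent at (16, 20): λ = (3·16² + 18)/(2·20) ≡ 4/17. 17⁻¹ ≡ 19 (mod 23), so λ ≡ 4·19 ≡ 7.
  x = λ² - 16 - 16 = 49 - 32 ≡ 17; y = λ·(16 - 17) - 20 ≡ 19. → (17, 19)
double: tangent at (17, 19): λ = (3·17² + 18)/(2·19) ≡ 11/15. 15⁻¹ ≡ 20 (mod 23), so λ ≡ 11·20 ≡ 13.
  x = λ² - 17 - 17 = 169 - 34 ≡ 20; y = λ·(17 - 20) - 19 ≡ 11. → (20, 11)
add P: (20, 11) + (0, 8). λ = (8 - 11)/(0 - 20) ≡ 20/3 mod 23. 3⁻¹ ≡ 8 (mod 23), so λ ≡ 22.
  x = λ² - 20 - 0 = 484 - 20 ≡ 4; y = λ·(20 - 4) - 11 ≡ 19. → (4, 19)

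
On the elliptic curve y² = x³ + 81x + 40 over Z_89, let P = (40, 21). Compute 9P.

Double-and-add on 9 = (1001)₂. Start with P = (40, 21) for the leading 1-bit.
double: tangent at (40, 21): λ = (3·40² + 81)/(2·21) ≡ 75/42. 42⁻¹ ≡ 53 (mod 89), so λ ≡ 75·53 ≡ 59.
  x = λ² - 40 - 40 = 3481 - 80 ≡ 19; y = λ·(40 - 19) - 21 ≡ 61. → (19, 61)
double: tangent at (19, 61): λ = (3·19² + 81)/(2·61) ≡ 7/33. 33⁻¹ ≡ 27 (mod 89) since 33·27 = 891 ≡ 1, so λ ≡ 7·27 ≡ 11.
  x = λ² - 19 - 19 = 121 - 38 ≡ 83; y = λ·(19 - 83) - 61 ≡ 36. → (83, 36)
double: tangent at (83, 36): λ = (3·83² + 81)/(2·36) ≡ 11/72. 72⁻¹ ≡ 68 (mod 89) since 72·68 = 4896 ≡ 1, so λ ≡ 11·68 ≡ 36.
  x = λ² - 83 - 83 = 1296 - 166 ≡ 62; y = λ·(83 - 62) - 36 ≡ 8. → (62, 8)
add P: (62, 8) + (40, 21). λ = (21 - 8)/(40 - 62) ≡ 13/67 mod 89. 67⁻¹ ≡ 4 (mod 89), so λ ≡ 52.
  x = λ² - 62 - 40 = 2704 - 102 ≡ 21; y = λ·(62 - 21) - 8 ≡ 77. → (21, 77)

(21, 77)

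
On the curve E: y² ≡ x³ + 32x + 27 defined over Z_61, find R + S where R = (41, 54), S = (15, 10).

(14, 48)

(41, 54) + (15, 10). λ = (10 - 54)/(15 - 41) ≡ 17/35 mod 61. 35⁻¹ ≡ 7 (mod 61) since 35·7 = 245 ≡ 1, so λ ≡ 58.
  x = λ² - 41 - 15 = 3364 - 56 ≡ 14; y = λ·(41 - 14) - 54 ≡ 48. → (14, 48)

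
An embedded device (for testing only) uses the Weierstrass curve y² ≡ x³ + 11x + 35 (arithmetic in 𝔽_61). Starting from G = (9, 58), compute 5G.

Double-and-add on 5 = (101)₂. Start with G = (9, 58) for the leading 1-bit.
double: tangent at (9, 58): λ = (3·9² + 11)/(2·58) ≡ 10/55. 55⁻¹ ≡ 10 (mod 61), so λ ≡ 10·10 ≡ 39.
  x = λ² - 9 - 9 = 1521 - 18 ≡ 39; y = λ·(9 - 39) - 58 ≡ 53. → (39, 53)
double: tangent at (39, 53): λ = (3·39² + 11)/(2·53) ≡ 60/45. 45⁻¹ ≡ 19 (mod 61) since 45·19 = 855 ≡ 1, so λ ≡ 60·19 ≡ 42.
  x = λ² - 39 - 39 = 1764 - 78 ≡ 39; y = λ·(39 - 39) - 53 ≡ 8. → (39, 8)
add G: (39, 8) + (9, 58). λ = (58 - 8)/(9 - 39) ≡ 50/31 mod 61. 31⁻¹ ≡ 2 (mod 61) since 31·2 = 62 ≡ 1, so λ ≡ 39.
  x = λ² - 39 - 9 = 1521 - 48 ≡ 9; y = λ·(39 - 9) - 8 ≡ 3. → (9, 3)

(9, 3)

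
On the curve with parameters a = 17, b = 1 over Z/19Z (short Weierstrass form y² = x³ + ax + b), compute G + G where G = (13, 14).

tangent at (13, 14): λ = (3·13² + 17)/(2·14) ≡ 11/9. 9⁻¹ ≡ 17 (mod 19), so λ ≡ 11·17 ≡ 16.
  x = λ² - 13 - 13 = 256 - 26 ≡ 2; y = λ·(13 - 2) - 14 ≡ 10. → (2, 10)

(2, 10)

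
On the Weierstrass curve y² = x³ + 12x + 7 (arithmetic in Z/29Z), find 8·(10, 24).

Write P = (10, 24).
Double-and-add on 8 = (1000)₂. Start with P = (10, 24) for the leading 1-bit.
double: tangent at (10, 24): λ = (3·10² + 12)/(2·24) ≡ 22/19. 19⁻¹ ≡ 26 (mod 29), so λ ≡ 22·26 ≡ 21.
  x = λ² - 10 - 10 = 441 - 20 ≡ 15; y = λ·(10 - 15) - 24 ≡ 16. → (15, 16)
double: tangent at (15, 16): λ = (3·15² + 12)/(2·16) ≡ 20/3. 3⁻¹ ≡ 10 (mod 29) since 3·10 = 30 ≡ 1, so λ ≡ 20·10 ≡ 26.
  x = λ² - 15 - 15 = 676 - 30 ≡ 8; y = λ·(15 - 8) - 16 ≡ 21. → (8, 21)
double: tangent at (8, 21): λ = (3·8² + 12)/(2·21) ≡ 1/13. 13⁻¹ ≡ 9 (mod 29), so λ ≡ 1·9 ≡ 9.
  x = λ² - 8 - 8 = 81 - 16 ≡ 7; y = λ·(8 - 7) - 21 ≡ 17. → (7, 17)

(7, 17)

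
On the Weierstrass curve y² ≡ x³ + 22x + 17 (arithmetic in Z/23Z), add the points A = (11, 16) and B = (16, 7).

(11, 16) + (16, 7). λ = (7 - 16)/(16 - 11) ≡ 14/5 mod 23. 5⁻¹ ≡ 14 (mod 23), so λ ≡ 12.
  x = λ² - 11 - 16 = 144 - 27 ≡ 2; y = λ·(11 - 2) - 16 ≡ 0. → (2, 0)

(2, 0)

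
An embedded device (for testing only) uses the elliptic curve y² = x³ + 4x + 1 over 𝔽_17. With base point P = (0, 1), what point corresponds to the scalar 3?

(15, 11)

Repeated addition: build up to 3P.
2P: tangent at (0, 1): λ = (3·0² + 4)/(2·1) ≡ 4/2. 2⁻¹ ≡ 9 (mod 17) since 2·9 = 18 ≡ 1, so λ ≡ 4·9 ≡ 2.
  x = λ² - 0 - 0 = 4 - 0 ≡ 4; y = λ·(0 - 4) - 1 ≡ 8. → (4, 8)
3P: (4, 8) + (0, 1). λ = (1 - 8)/(0 - 4) ≡ 10/13 mod 17. 13⁻¹ ≡ 4 (mod 17) since 13·4 = 52 ≡ 1, so λ ≡ 6.
  x = λ² - 4 - 0 = 36 - 4 ≡ 15; y = λ·(4 - 15) - 8 ≡ 11. → (15, 11)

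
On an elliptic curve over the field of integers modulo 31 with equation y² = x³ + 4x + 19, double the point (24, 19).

tangent at (24, 19): λ = (3·24² + 4)/(2·19) ≡ 27/7. 7⁻¹ ≡ 9 (mod 31), so λ ≡ 27·9 ≡ 26.
  x = λ² - 24 - 24 = 676 - 48 ≡ 8; y = λ·(24 - 8) - 19 ≡ 25. → (8, 25)

(8, 25)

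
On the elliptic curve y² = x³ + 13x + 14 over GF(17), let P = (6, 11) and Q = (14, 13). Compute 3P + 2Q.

First 3P:
Repeated addition: build up to 3P.
2P: tangent at (6, 11): λ = (3·6² + 13)/(2·11) ≡ 2/5. 5⁻¹ ≡ 7 (mod 17) since 5·7 = 35 ≡ 1, so λ ≡ 2·7 ≡ 14.
  x = λ² - 6 - 6 = 196 - 12 ≡ 14; y = λ·(6 - 14) - 11 ≡ 13. → (14, 13)
3P: (14, 13) + (6, 11). λ = (11 - 13)/(6 - 14) ≡ 15/9 mod 17. 9⁻¹ ≡ 2 (mod 17), so λ ≡ 13.
  x = λ² - 14 - 6 = 169 - 20 ≡ 13; y = λ·(14 - 13) - 13 ≡ 0. → (13, 0)
3P = (13, 0).
Next 2Q:
Repeated addition: build up to 2Q.
2Q: tangent at (14, 13): λ = (3·14² + 13)/(2·13) ≡ 6/9. 9⁻¹ ≡ 2 (mod 17) since 9·2 = 18 ≡ 1, so λ ≡ 6·2 ≡ 12.
  x = λ² - 14 - 14 = 144 - 28 ≡ 14; y = λ·(14 - 14) - 13 ≡ 4. → (14, 4)
2Q = (14, 4).
Finally 3P + 2Q:
(13, 0) + (14, 4). λ = (4 - 0)/(14 - 13) ≡ 4/1 mod 17. 1⁻¹ ≡ 1 (mod 17), so λ ≡ 4.
  x = λ² - 13 - 14 = 16 - 27 ≡ 6; y = λ·(13 - 6) - 0 ≡ 11. → (6, 11)

(6, 11)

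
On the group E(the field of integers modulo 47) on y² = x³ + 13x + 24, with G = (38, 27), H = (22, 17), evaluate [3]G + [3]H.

(34, 14)

First 3G:
Repeated addition: build up to 3G.
2G: tangent at (38, 27): λ = (3·38² + 13)/(2·27) ≡ 21/7. 7⁻¹ ≡ 27 (mod 47), so λ ≡ 21·27 ≡ 3.
  x = λ² - 38 - 38 = 9 - 76 ≡ 27; y = λ·(38 - 27) - 27 ≡ 6. → (27, 6)
3G: (27, 6) + (38, 27). λ = (27 - 6)/(38 - 27) ≡ 21/11 mod 47. 11⁻¹ ≡ 30 (mod 47), so λ ≡ 19.
  x = λ² - 27 - 38 = 361 - 65 ≡ 14; y = λ·(27 - 14) - 6 ≡ 6. → (14, 6)
3G = (14, 6).
Next 3H:
Repeated addition: build up to 3H.
2H: tangent at (22, 17): λ = (3·22² + 13)/(2·17) ≡ 8/34. 34⁻¹ ≡ 18 (mod 47), so λ ≡ 8·18 ≡ 3.
  x = λ² - 22 - 22 = 9 - 44 ≡ 12; y = λ·(22 - 12) - 17 ≡ 13. → (12, 13)
3H: (12, 13) + (22, 17). λ = (17 - 13)/(22 - 12) ≡ 4/10 mod 47. 10⁻¹ ≡ 33 (mod 47), so λ ≡ 38.
  x = λ² - 12 - 22 = 1444 - 34 ≡ 0; y = λ·(12 - 0) - 13 ≡ 20. → (0, 20)
3H = (0, 20).
Finally 3G + 3H:
(14, 6) + (0, 20). λ = (20 - 6)/(0 - 14) ≡ 14/33 mod 47. 33⁻¹ ≡ 10 (mod 47), so λ ≡ 46.
  x = λ² - 14 - 0 = 2116 - 14 ≡ 34; y = λ·(14 - 34) - 6 ≡ 14. → (34, 14)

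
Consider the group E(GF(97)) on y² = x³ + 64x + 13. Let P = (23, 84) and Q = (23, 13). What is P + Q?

The two points share x = 23 and their y-coordinates satisfy 84 + 13 ≡ 0 (mod 97), so they are inverses. Their sum is O.

O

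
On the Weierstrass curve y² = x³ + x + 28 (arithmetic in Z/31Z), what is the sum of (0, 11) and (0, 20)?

O

The two points share x = 0 and their y-coordinates satisfy 11 + 20 ≡ 0 (mod 31), so they are inverses. Their sum is 𝒪.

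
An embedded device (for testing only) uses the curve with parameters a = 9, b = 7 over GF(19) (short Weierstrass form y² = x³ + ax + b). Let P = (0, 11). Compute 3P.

Repeated addition: build up to 3P.
2P: tangent at (0, 11): λ = (3·0² + 9)/(2·11) ≡ 9/3. 3⁻¹ ≡ 13 (mod 19) since 3·13 = 39 ≡ 1, so λ ≡ 9·13 ≡ 3.
  x = λ² - 0 - 0 = 9 - 0 ≡ 9; y = λ·(0 - 9) - 11 ≡ 0. → (9, 0)
3P: (9, 0) + (0, 11). λ = (11 - 0)/(0 - 9) ≡ 11/10 mod 19. 10⁻¹ ≡ 2 (mod 19), so λ ≡ 3.
  x = λ² - 9 - 0 = 9 - 9 ≡ 0; y = λ·(9 - 0) - 0 ≡ 8. → (0, 8)

(0, 8)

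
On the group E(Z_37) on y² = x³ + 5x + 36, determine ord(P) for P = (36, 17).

2P: tangent at (36, 17): λ = (3·36² + 5)/(2·17) ≡ 8/34. 34⁻¹ ≡ 12 (mod 37), so λ ≡ 8·12 ≡ 22.
  x = λ² - 36 - 36 = 484 - 72 ≡ 5; y = λ·(36 - 5) - 17 ≡ 36. → (5, 36)
3P: (5, 36) + (36, 17). λ = (17 - 36)/(36 - 5) ≡ 18/31 mod 37. 31⁻¹ ≡ 6 (mod 37), so λ ≡ 34.
  x = λ² - 5 - 36 = 1156 - 41 ≡ 5; y = λ·(5 - 5) - 36 ≡ 1. → (5, 1)
4P: (5, 1) + (36, 17). λ = (17 - 1)/(36 - 5) ≡ 16/31 mod 37. 31⁻¹ ≡ 6 (mod 37) since 31·6 = 186 ≡ 1, so λ ≡ 22.
  x = λ² - 5 - 36 = 484 - 41 ≡ 36; y = λ·(5 - 36) - 1 ≡ 20. → (36, 20)
5P: (36, 20) + (36, 17): same x and y₁ ≡ -y₂, so the sum is the point at infinity.
5P = the point at infinity, so the order is 5.

5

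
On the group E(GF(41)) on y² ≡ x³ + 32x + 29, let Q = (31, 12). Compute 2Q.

(28, 9)

tangent at (31, 12): λ = (3·31² + 32)/(2·12) ≡ 4/24. 24⁻¹ ≡ 12 (mod 41), so λ ≡ 4·12 ≡ 7.
  x = λ² - 31 - 31 = 49 - 62 ≡ 28; y = λ·(31 - 28) - 12 ≡ 9. → (28, 9)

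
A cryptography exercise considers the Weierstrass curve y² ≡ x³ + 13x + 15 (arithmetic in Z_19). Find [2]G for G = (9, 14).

tangent at (9, 14): λ = (3·9² + 13)/(2·14) ≡ 9/9. 9⁻¹ ≡ 17 (mod 19), so λ ≡ 9·17 ≡ 1.
  x = λ² - 9 - 9 = 1 - 18 ≡ 2; y = λ·(9 - 2) - 14 ≡ 12. → (2, 12)

(2, 12)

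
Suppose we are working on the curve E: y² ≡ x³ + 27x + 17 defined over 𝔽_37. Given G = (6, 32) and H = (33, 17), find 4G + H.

(12, 21)

First 4G:
Double-and-add on 4 = (100)₂. Start with G = (6, 32) for the leading 1-bit.
double: tangent at (6, 32): λ = (3·6² + 27)/(2·32) ≡ 24/27. 27⁻¹ ≡ 11 (mod 37), so λ ≡ 24·11 ≡ 5.
  x = λ² - 6 - 6 = 25 - 12 ≡ 13; y = λ·(6 - 13) - 32 ≡ 7. → (13, 7)
double: tangent at (13, 7): λ = (3·13² + 27)/(2·7) ≡ 16/14. 14⁻¹ ≡ 8 (mod 37) since 14·8 = 112 ≡ 1, so λ ≡ 16·8 ≡ 17.
  x = λ² - 13 - 13 = 289 - 26 ≡ 4; y = λ·(13 - 4) - 7 ≡ 35. → (4, 35)
4G = (4, 35).
Finally 4G + H:
(4, 35) + (33, 17). λ = (17 - 35)/(33 - 4) ≡ 19/29 mod 37. 29⁻¹ ≡ 23 (mod 37), so λ ≡ 30.
  x = λ² - 4 - 33 = 900 - 37 ≡ 12; y = λ·(4 - 12) - 35 ≡ 21. → (12, 21)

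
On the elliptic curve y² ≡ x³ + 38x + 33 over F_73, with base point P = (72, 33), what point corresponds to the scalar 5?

Repeated addition: build up to 5P.
2P: tangent at (72, 33): λ = (3·72² + 38)/(2·33) ≡ 41/66. 66⁻¹ ≡ 52 (mod 73), so λ ≡ 41·52 ≡ 15.
  x = λ² - 72 - 72 = 225 - 144 ≡ 8; y = λ·(72 - 8) - 33 ≡ 51. → (8, 51)
3P: (8, 51) + (72, 33). λ = (33 - 51)/(72 - 8) ≡ 55/64 mod 73. 64⁻¹ ≡ 8 (mod 73) since 64·8 = 512 ≡ 1, so λ ≡ 2.
  x = λ² - 8 - 72 = 4 - 80 ≡ 70; y = λ·(8 - 70) - 51 ≡ 44. → (70, 44)
4P: (70, 44) + (72, 33). λ = (33 - 44)/(72 - 70) ≡ 62/2 mod 73. 2⁻¹ ≡ 37 (mod 73) since 2·37 = 74 ≡ 1, so λ ≡ 31.
  x = λ² - 70 - 72 = 961 - 142 ≡ 16; y = λ·(70 - 16) - 44 ≡ 24. → (16, 24)
5P: (16, 24) + (72, 33). λ = (33 - 24)/(72 - 16) ≡ 9/56 mod 73. 56⁻¹ ≡ 30 (mod 73) since 56·30 = 1680 ≡ 1, so λ ≡ 51.
  x = λ² - 16 - 72 = 2601 - 88 ≡ 31; y = λ·(16 - 31) - 24 ≡ 14. → (31, 14)

(31, 14)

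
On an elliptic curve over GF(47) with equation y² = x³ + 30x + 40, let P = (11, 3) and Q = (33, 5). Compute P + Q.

(10, 27)

(11, 3) + (33, 5). λ = (5 - 3)/(33 - 11) ≡ 2/22 mod 47. 22⁻¹ ≡ 15 (mod 47), so λ ≡ 30.
  x = λ² - 11 - 33 = 900 - 44 ≡ 10; y = λ·(11 - 10) - 3 ≡ 27. → (10, 27)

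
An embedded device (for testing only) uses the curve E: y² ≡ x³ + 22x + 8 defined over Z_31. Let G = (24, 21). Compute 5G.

Repeated addition: build up to 5G.
2G: tangent at (24, 21): λ = (3·24² + 22)/(2·21) ≡ 14/11. 11⁻¹ ≡ 17 (mod 31) since 11·17 = 187 ≡ 1, so λ ≡ 14·17 ≡ 21.
  x = λ² - 24 - 24 = 441 - 48 ≡ 21; y = λ·(24 - 21) - 21 ≡ 11. → (21, 11)
3G: (21, 11) + (24, 21). λ = (21 - 11)/(24 - 21) ≡ 10/3 mod 31. 3⁻¹ ≡ 21 (mod 31), so λ ≡ 24.
  x = λ² - 21 - 24 = 576 - 45 ≡ 4; y = λ·(21 - 4) - 11 ≡ 25. → (4, 25)
4G: (4, 25) + (24, 21). λ = (21 - 25)/(24 - 4) ≡ 27/20 mod 31. 20⁻¹ ≡ 14 (mod 31) since 20·14 = 280 ≡ 1, so λ ≡ 6.
  x = λ² - 4 - 24 = 36 - 28 ≡ 8; y = λ·(4 - 8) - 25 ≡ 13. → (8, 13)
5G: (8, 13) + (24, 21). λ = (21 - 13)/(24 - 8) ≡ 8/16 mod 31. 16⁻¹ ≡ 2 (mod 31), so λ ≡ 16.
  x = λ² - 8 - 24 = 256 - 32 ≡ 7; y = λ·(8 - 7) - 13 ≡ 3. → (7, 3)

(7, 3)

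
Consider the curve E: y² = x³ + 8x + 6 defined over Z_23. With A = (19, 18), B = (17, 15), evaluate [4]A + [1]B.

O

First 4A:
Repeated addition: build up to 4A.
2A: tangent at (19, 18): λ = (3·19² + 8)/(2·18) ≡ 10/13. 13⁻¹ ≡ 16 (mod 23), so λ ≡ 10·16 ≡ 22.
  x = λ² - 19 - 19 = 484 - 38 ≡ 9; y = λ·(19 - 9) - 18 ≡ 18. → (9, 18)
3A: (9, 18) + (19, 18). λ = (18 - 18)/(19 - 9) ≡ 0/10 mod 23. 10⁻¹ ≡ 7 (mod 23), so λ ≡ 0.
  x = λ² - 9 - 19 = 0 - 28 ≡ 18; y = λ·(9 - 18) - 18 ≡ 5. → (18, 5)
4A: (18, 5) + (19, 18). λ = (18 - 5)/(19 - 18) ≡ 13/1 mod 23. 1⁻¹ ≡ 1 (mod 23) since 1·1 = 1 ≡ 1, so λ ≡ 13.
  x = λ² - 18 - 19 = 169 - 37 ≡ 17; y = λ·(18 - 17) - 5 ≡ 8. → (17, 8)
4A = (17, 8).
Finally 4A + B:
(17, 8) + (17, 15): same x and y₁ ≡ -y₂, so the sum is the point at infinity.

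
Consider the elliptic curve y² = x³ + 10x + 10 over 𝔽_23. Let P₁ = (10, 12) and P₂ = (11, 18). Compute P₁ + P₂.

(10, 12) + (11, 18). λ = (18 - 12)/(11 - 10) ≡ 6/1 mod 23. 1⁻¹ ≡ 1 (mod 23), so λ ≡ 6.
  x = λ² - 10 - 11 = 36 - 21 ≡ 15; y = λ·(10 - 15) - 12 ≡ 4. → (15, 4)

(15, 4)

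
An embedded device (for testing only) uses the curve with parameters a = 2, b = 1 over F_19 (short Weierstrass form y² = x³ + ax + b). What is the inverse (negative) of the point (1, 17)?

-(1, 17) = (1, -17 mod 19) = (1, 2).

(1, 2)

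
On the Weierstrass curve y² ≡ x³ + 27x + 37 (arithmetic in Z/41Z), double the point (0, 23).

(39, 37)

tangent at (0, 23): λ = (3·0² + 27)/(2·23) ≡ 27/5. 5⁻¹ ≡ 33 (mod 41), so λ ≡ 27·33 ≡ 30.
  x = λ² - 0 - 0 = 900 - 0 ≡ 39; y = λ·(0 - 39) - 23 ≡ 37. → (39, 37)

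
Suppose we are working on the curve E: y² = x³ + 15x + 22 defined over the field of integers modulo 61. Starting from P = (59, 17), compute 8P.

Repeated addition: build up to 8P.
2P: tangent at (59, 17): λ = (3·59² + 15)/(2·17) ≡ 27/34. 34⁻¹ ≡ 9 (mod 61), so λ ≡ 27·9 ≡ 60.
  x = λ² - 59 - 59 = 3600 - 118 ≡ 5; y = λ·(59 - 5) - 17 ≡ 51. → (5, 51)
3P: (5, 51) + (59, 17). λ = (17 - 51)/(59 - 5) ≡ 27/54 mod 61. 54⁻¹ ≡ 26 (mod 61) since 54·26 = 1404 ≡ 1, so λ ≡ 31.
  x = λ² - 5 - 59 = 961 - 64 ≡ 43; y = λ·(5 - 43) - 51 ≡ 52. → (43, 52)
4P: (43, 52) + (59, 17). λ = (17 - 52)/(59 - 43) ≡ 26/16 mod 61. 16⁻¹ ≡ 42 (mod 61) since 16·42 = 672 ≡ 1, so λ ≡ 55.
  x = λ² - 43 - 59 = 3025 - 102 ≡ 56; y = λ·(43 - 56) - 52 ≡ 26. → (56, 26)
5P: (56, 26) + (59, 17). λ = (17 - 26)/(59 - 56) ≡ 52/3 mod 61. 3⁻¹ ≡ 41 (mod 61), so λ ≡ 58.
  x = λ² - 56 - 59 = 3364 - 115 ≡ 16; y = λ·(56 - 16) - 26 ≡ 37. → (16, 37)
6P: (16, 37) + (59, 17). λ = (17 - 37)/(59 - 16) ≡ 41/43 mod 61. 43⁻¹ ≡ 44 (mod 61) since 43·44 = 1892 ≡ 1, so λ ≡ 35.
  x = λ² - 16 - 59 = 1225 - 75 ≡ 52; y = λ·(16 - 52) - 37 ≡ 45. → (52, 45)
7P: (52, 45) + (59, 17). λ = (17 - 45)/(59 - 52) ≡ 33/7 mod 61. 7⁻¹ ≡ 35 (mod 61), so λ ≡ 57.
  x = λ² - 52 - 59 = 3249 - 111 ≡ 27; y = λ·(52 - 27) - 45 ≡ 38. → (27, 38)
8P: (27, 38) + (59, 17). λ = (17 - 38)/(59 - 27) ≡ 40/32 mod 61. 32⁻¹ ≡ 21 (mod 61), so λ ≡ 47.
  x = λ² - 27 - 59 = 2209 - 86 ≡ 49; y = λ·(27 - 49) - 38 ≡ 26. → (49, 26)

(49, 26)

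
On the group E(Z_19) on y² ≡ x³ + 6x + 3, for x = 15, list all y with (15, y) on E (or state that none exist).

x³ + 6x + 3 = 3468 ≡ 10 (mod 19).
10 is a non-residue mod 19; no y exists.

none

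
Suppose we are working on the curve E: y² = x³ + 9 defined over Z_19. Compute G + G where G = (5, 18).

tangent at (5, 18): λ = (3·5² + 0)/(2·18) ≡ 18/17. 17⁻¹ ≡ 9 (mod 19), so λ ≡ 18·9 ≡ 10.
  x = λ² - 5 - 5 = 100 - 10 ≡ 14; y = λ·(5 - 14) - 18 ≡ 6. → (14, 6)

(14, 6)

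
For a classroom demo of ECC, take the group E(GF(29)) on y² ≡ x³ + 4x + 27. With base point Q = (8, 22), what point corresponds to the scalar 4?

(8, 7)

Repeated addition: build up to 4Q.
2Q: tangent at (8, 22): λ = (3·8² + 4)/(2·22) ≡ 22/15. 15⁻¹ ≡ 2 (mod 29), so λ ≡ 22·2 ≡ 15.
  x = λ² - 8 - 8 = 225 - 16 ≡ 6; y = λ·(8 - 6) - 22 ≡ 8. → (6, 8)
3Q: (6, 8) + (8, 22). λ = (22 - 8)/(8 - 6) ≡ 14/2 mod 29. 2⁻¹ ≡ 15 (mod 29), so λ ≡ 7.
  x = λ² - 6 - 8 = 49 - 14 ≡ 6; y = λ·(6 - 6) - 8 ≡ 21. → (6, 21)
4Q: (6, 21) + (8, 22). λ = (22 - 21)/(8 - 6) ≡ 1/2 mod 29. 2⁻¹ ≡ 15 (mod 29) since 2·15 = 30 ≡ 1, so λ ≡ 15.
  x = λ² - 6 - 8 = 225 - 14 ≡ 8; y = λ·(6 - 8) - 21 ≡ 7. → (8, 7)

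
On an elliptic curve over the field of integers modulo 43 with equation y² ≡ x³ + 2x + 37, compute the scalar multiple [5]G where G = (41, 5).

(21, 40)

Double-and-add on 5 = (101)₂. Start with G = (41, 5) for the leading 1-bit.
double: tangent at (41, 5): λ = (3·41² + 2)/(2·5) ≡ 14/10. 10⁻¹ ≡ 13 (mod 43), so λ ≡ 14·13 ≡ 10.
  x = λ² - 41 - 41 = 100 - 82 ≡ 18; y = λ·(41 - 18) - 5 ≡ 10. → (18, 10)
double: tangent at (18, 10): λ = (3·18² + 2)/(2·10) ≡ 28/20. 20⁻¹ ≡ 28 (mod 43), so λ ≡ 28·28 ≡ 10.
  x = λ² - 18 - 18 = 100 - 36 ≡ 21; y = λ·(18 - 21) - 10 ≡ 3. → (21, 3)
add G: (21, 3) + (41, 5). λ = (5 - 3)/(41 - 21) ≡ 2/20 mod 43. 20⁻¹ ≡ 28 (mod 43), so λ ≡ 13.
  x = λ² - 21 - 41 = 169 - 62 ≡ 21; y = λ·(21 - 21) - 3 ≡ 40. → (21, 40)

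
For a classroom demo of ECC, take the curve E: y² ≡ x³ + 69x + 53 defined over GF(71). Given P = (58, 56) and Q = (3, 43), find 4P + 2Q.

First 4P:
Repeated addition: build up to 4P.
2P: tangent at (58, 56): λ = (3·58² + 69)/(2·56) ≡ 8/41. 41⁻¹ ≡ 26 (mod 71) since 41·26 = 1066 ≡ 1, so λ ≡ 8·26 ≡ 66.
  x = λ² - 58 - 58 = 4356 - 116 ≡ 51; y = λ·(58 - 51) - 56 ≡ 51. → (51, 51)
3P: (51, 51) + (58, 56). λ = (56 - 51)/(58 - 51) ≡ 5/7 mod 71. 7⁻¹ ≡ 61 (mod 71) since 7·61 = 427 ≡ 1, so λ ≡ 21.
  x = λ² - 51 - 58 = 441 - 109 ≡ 48; y = λ·(51 - 48) - 51 ≡ 12. → (48, 12)
4P: (48, 12) + (58, 56). λ = (56 - 12)/(58 - 48) ≡ 44/10 mod 71. 10⁻¹ ≡ 64 (mod 71) since 10·64 = 640 ≡ 1, so λ ≡ 47.
  x = λ² - 48 - 58 = 2209 - 106 ≡ 44; y = λ·(48 - 44) - 12 ≡ 34. → (44, 34)
4P = (44, 34).
Next 2Q:
Repeated addition: build up to 2Q.
2Q: tangent at (3, 43): λ = (3·3² + 69)/(2·43) ≡ 25/15. 15⁻¹ ≡ 19 (mod 71) since 15·19 = 285 ≡ 1, so λ ≡ 25·19 ≡ 49.
  x = λ² - 3 - 3 = 2401 - 6 ≡ 52; y = λ·(3 - 52) - 43 ≡ 41. → (52, 41)
2Q = (52, 41).
Finally 4P + 2Q:
(44, 34) + (52, 41). λ = (41 - 34)/(52 - 44) ≡ 7/8 mod 71. 8⁻¹ ≡ 9 (mod 71), so λ ≡ 63.
  x = λ² - 44 - 52 = 3969 - 96 ≡ 39; y = λ·(44 - 39) - 34 ≡ 68. → (39, 68)

(39, 68)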